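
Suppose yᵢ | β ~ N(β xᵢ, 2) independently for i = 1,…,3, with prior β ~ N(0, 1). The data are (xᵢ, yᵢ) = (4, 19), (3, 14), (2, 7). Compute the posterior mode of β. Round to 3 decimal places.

log p(β | y) = −Σ(yᵢ − βxᵢ)²/(2·2) − β²/(2·1) + const.
Setting the derivative to zero: Σxᵢ(yᵢ − βxᵢ)/2 − β/1 = 0, so β = Σxᵢyᵢ / (Σxᵢ² + σ²/τ²).
Σxᵢyᵢ = 4·19 + 3·14 + 2·7 = 132; Σxᵢ² = 29; σ²/τ² = 2.
β̂_MAP = 132 / (29 + 2) = 132/31 ≈ 4.258.

β̂_MAP = 4.258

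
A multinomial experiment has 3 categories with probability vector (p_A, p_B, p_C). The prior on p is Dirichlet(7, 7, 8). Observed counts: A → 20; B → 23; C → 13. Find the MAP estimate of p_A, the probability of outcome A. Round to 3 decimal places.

The posterior is Dirichlet(αᵢ + nᵢ) = Dirichlet(27, 30, 21).
For a Dirichlet(a₁,…,a_K) with all aᵢ > 1, the mode has j-th component (aⱼ − 1)/(Σaᵢ − K).
Here Σaᵢ = 78 and K = 3, so p_A = (27 − 1)/(78 − 3) = 26/75 ≈ 0.347.

MAP estimate of p_A = 0.347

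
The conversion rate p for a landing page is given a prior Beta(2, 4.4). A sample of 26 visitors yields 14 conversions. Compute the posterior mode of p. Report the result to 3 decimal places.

p̂_MAP = 0.493

Prior: Beta(2, 4.4).
Data: 14 successes in 26 trials. The binomial likelihood contributes p^14(1−p)^12, so the posterior is Beta(2+14, 4.4+12) = Beta(16, 16.4).
For Beta(a, b) with a, b > 1 the mode is (a−1)/(a+b−2) = 15/30.4 ≈ 0.493.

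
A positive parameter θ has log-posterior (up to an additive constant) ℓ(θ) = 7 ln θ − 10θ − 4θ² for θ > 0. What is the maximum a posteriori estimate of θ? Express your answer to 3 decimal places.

θ̂_MAP = 0.500

ℓ'(θ) = 7/θ − 10 − 8θ. Setting this to zero and multiplying by θ: 8θ² + 10θ − 7 = 0.
θ = (−10 + √(10² + 4·8·7)) / (2·8) = (−10 + √324) / 16 = (−10 + 18)/16 = 1/2.
ℓ''(θ) = −7/θ² − 8 < 0, confirming a maximum.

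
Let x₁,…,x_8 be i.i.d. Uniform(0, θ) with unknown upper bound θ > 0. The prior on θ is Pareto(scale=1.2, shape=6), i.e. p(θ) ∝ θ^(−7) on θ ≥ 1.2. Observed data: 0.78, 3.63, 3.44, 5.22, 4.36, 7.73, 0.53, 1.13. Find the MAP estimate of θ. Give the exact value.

θ̂_MAP = 7.73

The Uniform(0, θ) likelihood is θ^(−n) for θ ≥ max(xᵢ), zero otherwise. Here max(xᵢ) = 7.73.
Posterior ∝ θ^(−7) · θ^(−8) = θ^(−15) on θ ≥ max(1.2, 7.73) = 7.73.
This density is strictly decreasing in θ, so the posterior mode lies at the lower boundary of the support.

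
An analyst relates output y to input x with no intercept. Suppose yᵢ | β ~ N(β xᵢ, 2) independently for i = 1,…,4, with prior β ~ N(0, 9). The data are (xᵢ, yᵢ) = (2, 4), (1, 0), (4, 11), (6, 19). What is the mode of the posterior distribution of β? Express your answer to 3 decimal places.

β̂_MAP = 2.901

log p(β | y) = −Σ(yᵢ − βxᵢ)²/(2·2) − β²/(2·9) + const.
Setting the derivative to zero: Σxᵢ(yᵢ − βxᵢ)/2 − β/9 = 0, so β = Σxᵢyᵢ / (Σxᵢ² + σ²/τ²).
Σxᵢyᵢ = 2·4 + 1·0 + 4·11 + 6·19 = 166; Σxᵢ² = 57; σ²/τ² = 2/9.
β̂_MAP = 166 / (57 + 2/9) = 166/(515/9) = 1494/515 ≈ 2.901.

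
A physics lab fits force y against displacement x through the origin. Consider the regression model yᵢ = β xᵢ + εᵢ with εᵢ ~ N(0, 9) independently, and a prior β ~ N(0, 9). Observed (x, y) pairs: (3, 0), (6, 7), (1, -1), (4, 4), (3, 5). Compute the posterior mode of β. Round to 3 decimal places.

log p(β | y) = −Σ(yᵢ − βxᵢ)²/(2·9) − β²/(2·9) + const.
Setting the derivative to zero: Σxᵢ(yᵢ − βxᵢ)/9 − β/9 = 0, so β = Σxᵢyᵢ / (Σxᵢ² + σ²/τ²).
Σxᵢyᵢ = 3·0 + 6·7 + 1·(-1) + 4·4 + 3·5 = 72; Σxᵢ² = 71; σ²/τ² = 1.
β̂_MAP = 72 / (71 + 1) = 72/72 ≈ 1.000.

β̂_MAP = 1.000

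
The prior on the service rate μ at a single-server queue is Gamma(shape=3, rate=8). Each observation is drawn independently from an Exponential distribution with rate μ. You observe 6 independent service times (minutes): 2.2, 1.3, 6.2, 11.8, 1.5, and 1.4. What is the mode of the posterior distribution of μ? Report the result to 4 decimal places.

The Exponential(rate=μ) likelihood is ∝ μ^n e^(−μΣtᵢ). Here n = 6 and Σtᵢ = 2.2 + 1.3 + 6.2 + 11.8 + 1.5 + 1.4 = 24.4.
Posterior ∝ μ^2e^(−8μ) · μ^6e^(−24.4μ) = μ^8e^(−32.4μ), i.e. Gamma(9, 32.4).
Mode = (a−1)/b = 8/32.4 ≈ 0.2469.

μ̂_MAP = 0.2469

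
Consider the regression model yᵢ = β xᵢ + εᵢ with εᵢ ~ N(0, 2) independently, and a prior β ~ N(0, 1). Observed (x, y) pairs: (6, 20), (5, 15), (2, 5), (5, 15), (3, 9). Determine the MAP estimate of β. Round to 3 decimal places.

log p(β | y) = −Σ(yᵢ − βxᵢ)²/(2·2) − β²/(2·1) + const.
Setting the derivative to zero: Σxᵢ(yᵢ − βxᵢ)/2 − β/1 = 0, so β = Σxᵢyᵢ / (Σxᵢ² + σ²/τ²).
Σxᵢyᵢ = 6·20 + 5·15 + 2·5 + 5·15 + 3·9 = 307; Σxᵢ² = 99; σ²/τ² = 2.
β̂_MAP = 307 / (99 + 2) = 307/101 ≈ 3.040.

β̂_MAP = 3.040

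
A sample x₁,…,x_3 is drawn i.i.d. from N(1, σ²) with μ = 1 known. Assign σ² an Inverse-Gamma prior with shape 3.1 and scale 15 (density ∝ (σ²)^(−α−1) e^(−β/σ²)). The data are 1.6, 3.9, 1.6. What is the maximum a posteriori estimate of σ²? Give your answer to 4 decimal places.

σ̂²_MAP = 3.4938

Sum of squared deviations about the known mean: SS = (1.6−1)² + (3.9−1)² + (1.6−1)² = 9.13.
The Normal likelihood contributes (σ²)^(−n/2) exp(−SS/(2σ²)), so the posterior is Inverse-Gamma(α + n/2, β + SS/2) = Inverse-Gamma(4.6, 19.565).
The mode of Inverse-Gamma(a, b) is b/(a+1) = 19.565/5.6 ≈ 3.4938.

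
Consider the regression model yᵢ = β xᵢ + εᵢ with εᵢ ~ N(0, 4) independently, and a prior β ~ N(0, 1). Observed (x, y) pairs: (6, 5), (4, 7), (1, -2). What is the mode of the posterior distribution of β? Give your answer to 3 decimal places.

log p(β | y) = −Σ(yᵢ − βxᵢ)²/(2·4) − β²/(2·1) + const.
Setting the derivative to zero: Σxᵢ(yᵢ − βxᵢ)/4 − β/1 = 0, so β = Σxᵢyᵢ / (Σxᵢ² + σ²/τ²).
Σxᵢyᵢ = 6·5 + 4·7 + 1·(-2) = 56; Σxᵢ² = 53; σ²/τ² = 4.
β̂_MAP = 56 / (53 + 4) = 56/57 ≈ 0.982.

β̂_MAP = 0.982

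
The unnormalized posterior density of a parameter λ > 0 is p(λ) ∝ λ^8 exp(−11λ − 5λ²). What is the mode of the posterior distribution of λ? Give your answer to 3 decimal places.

λ̂_MAP = 0.500

ℓ'(λ) = 8/λ − 11 − 10λ. Setting this to zero and multiplying by λ: 10λ² + 11λ − 8 = 0.
λ = (−11 + √(11² + 4·10·8)) / (2·10) = (−11 + √441) / 20 = (−11 + 21)/20 = 1/2.
ℓ''(λ) = −8/λ² − 10 < 0, confirming a maximum.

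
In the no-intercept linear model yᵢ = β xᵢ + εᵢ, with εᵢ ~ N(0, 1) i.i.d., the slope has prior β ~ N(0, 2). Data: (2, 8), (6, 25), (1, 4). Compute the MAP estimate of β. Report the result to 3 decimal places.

log p(β | y) = −Σ(yᵢ − βxᵢ)²/(2·1) − β²/(2·2) + const.
Setting the derivative to zero: Σxᵢ(yᵢ − βxᵢ)/1 − β/2 = 0, so β = Σxᵢyᵢ / (Σxᵢ² + σ²/τ²).
Σxᵢyᵢ = 2·8 + 6·25 + 1·4 = 170; Σxᵢ² = 41; σ²/τ² = 0.5.
β̂_MAP = 170 / (41 + 0.5) = 170/41.5 ≈ 4.096.

β̂_MAP = 4.096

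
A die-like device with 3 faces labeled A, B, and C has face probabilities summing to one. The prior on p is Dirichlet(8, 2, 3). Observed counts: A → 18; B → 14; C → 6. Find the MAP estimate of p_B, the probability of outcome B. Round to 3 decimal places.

The posterior is Dirichlet(αᵢ + nᵢ) = Dirichlet(26, 16, 9).
For a Dirichlet(a₁,…,a_K) with all aᵢ > 1, the mode has j-th component (aⱼ − 1)/(Σaᵢ − K).
Here Σaᵢ = 51 and K = 3, so p_B = (16 − 1)/(51 − 3) = 15/48 ≈ 0.313.

MAP estimate of p_B = 0.313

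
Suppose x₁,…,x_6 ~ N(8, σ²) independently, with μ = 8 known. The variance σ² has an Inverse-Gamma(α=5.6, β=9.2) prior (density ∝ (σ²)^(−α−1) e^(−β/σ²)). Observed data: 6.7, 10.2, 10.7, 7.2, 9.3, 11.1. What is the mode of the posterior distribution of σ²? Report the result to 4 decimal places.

Sum of squared deviations about the known mean: SS = (6.7−8)² + (10.2−8)² + (10.7−8)² + (7.2−8)² + (9.3−8)² + (11.1−8)² = 25.76.
The Normal likelihood contributes (σ²)^(−n/2) exp(−SS/(2σ²)), so the posterior is Inverse-Gamma(α + n/2, β + SS/2) = Inverse-Gamma(8.6, 22.08).
The mode of Inverse-Gamma(a, b) is b/(a+1) = 22.08/9.6 ≈ 2.3000.

σ̂²_MAP = 2.3000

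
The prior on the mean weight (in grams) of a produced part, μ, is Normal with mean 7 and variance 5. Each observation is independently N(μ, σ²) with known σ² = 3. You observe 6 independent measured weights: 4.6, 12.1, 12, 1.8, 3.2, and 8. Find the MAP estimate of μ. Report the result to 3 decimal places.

μ̂_MAP = 6.955

n = 6; x̄ = (4.6 + 12.1 + 12 + 1.8 + 3.2 + 8)/6 = 41.7/6 = 6.95.
For a Normal prior and Normal likelihood with known variance, the posterior is Normal; its mode equals its mean, the precision-weighted average.
Prior precision 1/σ₀² = 1/5 = 0.2; data precision n/σ² = 6/3 = 2.
μ̂ = (0.2·7 + 2·6.95) / (0.2 + 2) = 15.3/2.2 = 153/22 ≈ 6.955.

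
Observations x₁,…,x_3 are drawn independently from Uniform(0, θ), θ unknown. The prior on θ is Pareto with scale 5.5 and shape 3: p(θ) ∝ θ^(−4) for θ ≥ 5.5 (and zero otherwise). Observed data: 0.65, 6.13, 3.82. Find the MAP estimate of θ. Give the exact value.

θ̂_MAP = 6.13

The Uniform(0, θ) likelihood is θ^(−n) for θ ≥ max(xᵢ), zero otherwise. Here max(xᵢ) = 6.13.
Posterior ∝ θ^(−4) · θ^(−3) = θ^(−7) on θ ≥ max(5.5, 6.13) = 6.13.
This density is strictly decreasing in θ, so the posterior mode lies at the lower boundary of the support.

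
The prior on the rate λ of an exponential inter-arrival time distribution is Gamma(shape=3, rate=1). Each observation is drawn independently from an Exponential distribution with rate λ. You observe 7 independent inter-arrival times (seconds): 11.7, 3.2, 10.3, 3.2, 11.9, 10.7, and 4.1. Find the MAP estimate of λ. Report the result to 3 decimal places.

λ̂_MAP = 0.160

The Exponential(rate=λ) likelihood is ∝ λ^n e^(−λΣtᵢ). Here n = 7 and Σtᵢ = 11.7 + 3.2 + 10.3 + 3.2 + 11.9 + 10.7 + 4.1 = 55.1.
Posterior ∝ λ^2e^(−1λ) · λ^7e^(−55.1λ) = λ^9e^(−56.1λ), i.e. Gamma(10, 56.1).
Mode = (a−1)/b = 9/56.1 ≈ 0.160.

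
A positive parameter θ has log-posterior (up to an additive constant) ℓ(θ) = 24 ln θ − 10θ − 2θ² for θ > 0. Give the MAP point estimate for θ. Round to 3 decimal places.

ℓ'(θ) = 24/θ − 10 − 4θ. Setting this to zero and multiplying by θ: 4θ² + 10θ − 24 = 0.
θ = (−10 + √(10² + 4·4·24)) / (2·4) = (−10 + √484) / 8 = (−10 + 22)/8 = 3/2.
ℓ''(θ) = −24/θ² − 4 < 0, confirming a maximum.

θ̂_MAP = 1.500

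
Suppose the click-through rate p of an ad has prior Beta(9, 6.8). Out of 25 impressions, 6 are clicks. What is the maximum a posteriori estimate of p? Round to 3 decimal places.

Prior: Beta(9, 6.8).
Data: 6 successes in 25 trials. The binomial likelihood contributes p^6(1−p)^19, so the posterior is Beta(9+6, 6.8+19) = Beta(15, 25.8).
For Beta(a, b) with a, b > 1 the mode is (a−1)/(a+b−2) = 14/38.8 ≈ 0.361.

p̂_MAP = 0.361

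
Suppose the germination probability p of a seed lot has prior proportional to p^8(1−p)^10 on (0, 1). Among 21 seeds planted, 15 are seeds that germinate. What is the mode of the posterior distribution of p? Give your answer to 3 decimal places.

The prior density ∝ p^8(1−p)^10 is the kernel of Beta(9, 11).
Data: 15 successes in 21 trials. The binomial likelihood contributes p^15(1−p)^6, so the posterior is Beta(9+15, 11+6) = Beta(24, 17).
For Beta(a, b) with a, b > 1 the mode is (a−1)/(a+b−2) = 23/39 ≈ 0.590.

p̂_MAP = 0.590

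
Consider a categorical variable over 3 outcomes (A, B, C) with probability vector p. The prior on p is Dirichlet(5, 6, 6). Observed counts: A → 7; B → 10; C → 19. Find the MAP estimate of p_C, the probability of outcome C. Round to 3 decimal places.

MAP estimate of p_C = 0.480

The posterior is Dirichlet(αᵢ + nᵢ) = Dirichlet(12, 16, 25).
For a Dirichlet(a₁,…,a_K) with all aᵢ > 1, the mode has j-th component (aⱼ − 1)/(Σaᵢ − K).
Here Σaᵢ = 53 and K = 3, so p_C = (25 − 1)/(53 − 3) = 24/50 ≈ 0.480.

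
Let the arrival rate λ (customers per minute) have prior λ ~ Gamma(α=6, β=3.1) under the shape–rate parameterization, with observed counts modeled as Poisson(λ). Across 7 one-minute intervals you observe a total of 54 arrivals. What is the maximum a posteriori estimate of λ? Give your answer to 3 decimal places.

λ̂_MAP = 5.842

Σxᵢ = 54, n = 7.
Posterior ∝ λ^5e^(−3.1λ) · λ^54e^(−7λ) = λ^59e^(−10.1λ), i.e. Gamma(shape=60, rate=10.1).
The mode of a Gamma(a, b) with a ≥ 1 (shape–rate) is (a−1)/b = 59/10.1 ≈ 5.842.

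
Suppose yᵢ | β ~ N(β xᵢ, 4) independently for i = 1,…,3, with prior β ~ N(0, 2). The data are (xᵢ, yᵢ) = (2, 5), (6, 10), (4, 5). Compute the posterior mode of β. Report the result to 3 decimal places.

β̂_MAP = 1.552

log p(β | y) = −Σ(yᵢ − βxᵢ)²/(2·4) − β²/(2·2) + const.
Setting the derivative to zero: Σxᵢ(yᵢ − βxᵢ)/4 − β/2 = 0, so β = Σxᵢyᵢ / (Σxᵢ² + σ²/τ²).
Σxᵢyᵢ = 2·5 + 6·10 + 4·5 = 90; Σxᵢ² = 56; σ²/τ² = 2.
β̂_MAP = 90 / (56 + 2) = 90/58 ≈ 1.552.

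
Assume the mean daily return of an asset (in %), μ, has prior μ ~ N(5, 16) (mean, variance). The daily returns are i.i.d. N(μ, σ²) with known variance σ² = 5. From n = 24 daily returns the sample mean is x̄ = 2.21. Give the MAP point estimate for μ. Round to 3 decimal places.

n = 24, x̄ = 2.21.
For a Normal prior and Normal likelihood with known variance, the posterior is Normal; its mode equals its mean, the precision-weighted average.
Prior precision 1/σ₀² = 1/16 = 0.0625; data precision n/σ² = 24/5 = 4.8.
μ̂ = (0.0625·5 + 4.8·2.21) / (0.0625 + 4.8) = 10.9205/4.8625 = 21841/9725 ≈ 2.246.

μ̂_MAP = 2.246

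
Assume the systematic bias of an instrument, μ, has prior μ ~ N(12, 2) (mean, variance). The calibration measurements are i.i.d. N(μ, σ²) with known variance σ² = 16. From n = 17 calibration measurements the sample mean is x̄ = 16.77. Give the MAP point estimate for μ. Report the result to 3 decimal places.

μ̂_MAP = 15.244

n = 17, x̄ = 16.77.
For a Normal prior and Normal likelihood with known variance, the posterior is Normal; its mode equals its mean, the precision-weighted average.
Prior precision 1/σ₀² = 1/2 = 0.5; data precision n/σ² = 17/16 = 1.0625.
μ̂ = (0.5·12 + 1.0625·16.77) / (0.5 + 1.0625) = 23.818125/1.5625 = 15.2436 ≈ 15.244.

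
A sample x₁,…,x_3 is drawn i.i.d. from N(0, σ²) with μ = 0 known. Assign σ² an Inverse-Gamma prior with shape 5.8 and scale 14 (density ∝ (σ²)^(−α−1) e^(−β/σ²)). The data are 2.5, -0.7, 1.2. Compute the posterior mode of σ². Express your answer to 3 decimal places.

σ̂²_MAP = 2.180

Sum of squared deviations about the known mean: SS = (2.5−0)² + (-0.7−0)² + (1.2−0)² = 8.18.
The Normal likelihood contributes (σ²)^(−n/2) exp(−SS/(2σ²)), so the posterior is Inverse-Gamma(α + n/2, β + SS/2) = Inverse-Gamma(7.3, 18.09).
The mode of Inverse-Gamma(a, b) is b/(a+1) = 18.09/8.3 ≈ 2.180.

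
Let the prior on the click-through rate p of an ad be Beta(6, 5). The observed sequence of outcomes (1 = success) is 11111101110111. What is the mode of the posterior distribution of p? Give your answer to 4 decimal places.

Prior: Beta(6, 5).
Data: 12 successes in 14 trials (from the sequence). The binomial likelihood contributes p^12(1−p)^2, so the posterior is Beta(6+12, 5+2) = Beta(18, 7).
For Beta(a, b) with a, b > 1 the mode is (a−1)/(a+b−2) = 17/23 ≈ 0.7391.

p̂_MAP = 0.7391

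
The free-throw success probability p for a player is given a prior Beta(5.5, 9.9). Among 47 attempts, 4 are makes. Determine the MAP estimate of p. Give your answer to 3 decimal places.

p̂_MAP = 0.141

Prior: Beta(5.5, 9.9).
Data: 4 successes in 47 trials. The binomial likelihood contributes p^4(1−p)^43, so the posterior is Beta(5.5+4, 9.9+43) = Beta(9.5, 52.9).
For Beta(a, b) with a, b > 1 the mode is (a−1)/(a+b−2) = 8.5/60.4 ≈ 0.141.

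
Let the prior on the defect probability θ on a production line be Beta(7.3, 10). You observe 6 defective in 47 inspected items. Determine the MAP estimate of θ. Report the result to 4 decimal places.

θ̂_MAP = 0.1974

Prior: Beta(7.3, 10).
Data: 6 successes in 47 trials. The binomial likelihood contributes θ^6(1−θ)^41, so the posterior is Beta(7.3+6, 10+41) = Beta(13.3, 51).
For Beta(a, b) with a, b > 1 the mode is (a−1)/(a+b−2) = 12.3/62.3 ≈ 0.1974.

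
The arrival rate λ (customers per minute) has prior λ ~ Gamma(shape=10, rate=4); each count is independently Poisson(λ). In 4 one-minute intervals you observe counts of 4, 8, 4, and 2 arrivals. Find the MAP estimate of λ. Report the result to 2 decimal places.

Σxᵢ = 4+8+4+2 = 18, with n = 4.
Posterior ∝ λ^9e^(−4λ) · λ^18e^(−4λ) = λ^27e^(−8λ), i.e. Gamma(shape=28, rate=8).
The mode of a Gamma(a, b) with a ≥ 1 (shape–rate) is (a−1)/b = 27/8 ≈ 3.38.

λ̂_MAP = 3.38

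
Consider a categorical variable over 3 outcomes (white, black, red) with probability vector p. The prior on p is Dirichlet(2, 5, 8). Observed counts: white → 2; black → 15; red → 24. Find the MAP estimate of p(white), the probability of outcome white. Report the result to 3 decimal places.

MAP estimate of p(white) = 0.057

The posterior is Dirichlet(αᵢ + nᵢ) = Dirichlet(4, 20, 32).
For a Dirichlet(a₁,…,a_K) with all aᵢ > 1, the mode has j-th component (aⱼ − 1)/(Σaᵢ − K).
Here Σaᵢ = 56 and K = 3, so p(white) = (4 − 1)/(56 − 3) = 3/53 ≈ 0.057.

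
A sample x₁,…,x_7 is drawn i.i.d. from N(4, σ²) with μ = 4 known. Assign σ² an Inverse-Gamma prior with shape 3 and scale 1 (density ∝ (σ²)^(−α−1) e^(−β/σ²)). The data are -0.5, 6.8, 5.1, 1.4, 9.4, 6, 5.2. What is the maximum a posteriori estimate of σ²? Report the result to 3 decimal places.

σ̂²_MAP = 4.844

Sum of squared deviations about the known mean: SS = (-0.5−4)² + (6.8−4)² + (5.1−4)² + (1.4−4)² + (9.4−4)² + (6−4)² + (5.2−4)² = 70.66.
The Normal likelihood contributes (σ²)^(−n/2) exp(−SS/(2σ²)), so the posterior is Inverse-Gamma(α + n/2, β + SS/2) = Inverse-Gamma(6.5, 36.33).
The mode of Inverse-Gamma(a, b) is b/(a+1) = 36.33/7.5 ≈ 4.844.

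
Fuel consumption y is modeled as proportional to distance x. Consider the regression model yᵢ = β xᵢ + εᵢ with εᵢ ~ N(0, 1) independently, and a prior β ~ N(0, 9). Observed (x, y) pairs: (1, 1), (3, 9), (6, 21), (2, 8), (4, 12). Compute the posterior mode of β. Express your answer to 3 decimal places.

log p(β | y) = −Σ(yᵢ − βxᵢ)²/(2·1) − β²/(2·9) + const.
Setting the derivative to zero: Σxᵢ(yᵢ − βxᵢ)/1 − β/9 = 0, so β = Σxᵢyᵢ / (Σxᵢ² + σ²/τ²).
Σxᵢyᵢ = 1·1 + 3·9 + 6·21 + 2·8 + 4·12 = 218; Σxᵢ² = 66; σ²/τ² = 1/9.
β̂_MAP = 218 / (66 + 1/9) = 218/(595/9) = 1962/595 ≈ 3.297.

β̂_MAP = 3.297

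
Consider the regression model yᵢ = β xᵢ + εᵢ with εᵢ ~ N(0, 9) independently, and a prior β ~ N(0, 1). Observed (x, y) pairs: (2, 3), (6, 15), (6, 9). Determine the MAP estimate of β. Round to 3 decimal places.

log p(β | y) = −Σ(yᵢ − βxᵢ)²/(2·9) − β²/(2·1) + const.
Setting the derivative to zero: Σxᵢ(yᵢ − βxᵢ)/9 − β/1 = 0, so β = Σxᵢyᵢ / (Σxᵢ² + σ²/τ²).
Σxᵢyᵢ = 2·3 + 6·15 + 6·9 = 150; Σxᵢ² = 76; σ²/τ² = 9.
β̂_MAP = 150 / (76 + 9) = 150/85 ≈ 1.765.

β̂_MAP = 1.765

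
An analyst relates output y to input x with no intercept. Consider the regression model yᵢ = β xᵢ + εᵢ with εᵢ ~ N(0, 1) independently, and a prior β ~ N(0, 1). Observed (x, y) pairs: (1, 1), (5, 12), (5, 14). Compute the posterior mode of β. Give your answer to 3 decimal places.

log p(β | y) = −Σ(yᵢ − βxᵢ)²/(2·1) − β²/(2·1) + const.
Setting the derivative to zero: Σxᵢ(yᵢ − βxᵢ)/1 − β/1 = 0, so β = Σxᵢyᵢ / (Σxᵢ² + σ²/τ²).
Σxᵢyᵢ = 1·1 + 5·12 + 5·14 = 131; Σxᵢ² = 51; σ²/τ² = 1.
β̂_MAP = 131 / (51 + 1) = 131/52 ≈ 2.519.

β̂_MAP = 2.519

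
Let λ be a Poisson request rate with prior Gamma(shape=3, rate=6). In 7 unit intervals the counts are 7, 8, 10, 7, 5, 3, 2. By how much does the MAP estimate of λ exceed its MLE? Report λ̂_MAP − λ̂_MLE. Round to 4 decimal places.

MAP − MLE = -2.6154

Σxᵢ = 42. Posterior is Gamma(45, 13); MAP = (45−1)/13 = 44/13 ≈ 3.38462.
MLE = x̄ = 42/7 ≈ 6.00000.
Difference = 44/13 − 42/7 = -34/13 ≈ -2.6154.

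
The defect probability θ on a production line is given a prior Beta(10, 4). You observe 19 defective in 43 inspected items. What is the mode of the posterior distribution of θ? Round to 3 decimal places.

Prior: Beta(10, 4).
Data: 19 successes in 43 trials. The binomial likelihood contributes θ^19(1−θ)^24, so the posterior is Beta(10+19, 4+24) = Beta(29, 28).
For Beta(a, b) with a, b > 1 the mode is (a−1)/(a+b−2) = 28/55 ≈ 0.509.

θ̂_MAP = 0.509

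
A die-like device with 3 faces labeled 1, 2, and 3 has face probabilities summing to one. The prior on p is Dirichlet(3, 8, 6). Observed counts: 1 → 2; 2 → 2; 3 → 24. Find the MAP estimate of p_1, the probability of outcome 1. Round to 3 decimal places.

The posterior is Dirichlet(αᵢ + nᵢ) = Dirichlet(5, 10, 30).
For a Dirichlet(a₁,…,a_K) with all aᵢ > 1, the mode has j-th component (aⱼ − 1)/(Σaᵢ − K).
Here Σaᵢ = 45 and K = 3, so p_1 = (5 − 1)/(45 − 3) = 4/42 ≈ 0.095.

MAP estimate: 0.095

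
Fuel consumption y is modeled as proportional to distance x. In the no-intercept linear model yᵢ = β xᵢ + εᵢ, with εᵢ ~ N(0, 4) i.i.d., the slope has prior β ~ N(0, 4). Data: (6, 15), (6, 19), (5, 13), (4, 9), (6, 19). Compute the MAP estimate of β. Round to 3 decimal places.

β̂_MAP = 2.793

log p(β | y) = −Σ(yᵢ − βxᵢ)²/(2·4) − β²/(2·4) + const.
Setting the derivative to zero: Σxᵢ(yᵢ − βxᵢ)/4 − β/4 = 0, so β = Σxᵢyᵢ / (Σxᵢ² + σ²/τ²).
Σxᵢyᵢ = 6·15 + 6·19 + 5·13 + 4·9 + 6·19 = 419; Σxᵢ² = 149; σ²/τ² = 1.
β̂_MAP = 419 / (149 + 1) = 419/150 ≈ 2.793.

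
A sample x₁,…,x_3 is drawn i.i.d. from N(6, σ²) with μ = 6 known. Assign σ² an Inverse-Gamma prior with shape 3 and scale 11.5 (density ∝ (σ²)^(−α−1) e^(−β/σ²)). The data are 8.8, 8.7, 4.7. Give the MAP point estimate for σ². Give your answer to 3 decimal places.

Sum of squared deviations about the known mean: SS = (8.8−6)² + (8.7−6)² + (4.7−6)² = 16.82.
The Normal likelihood contributes (σ²)^(−n/2) exp(−SS/(2σ²)), so the posterior is Inverse-Gamma(α + n/2, β + SS/2) = Inverse-Gamma(4.5, 19.91).
The mode of Inverse-Gamma(a, b) is b/(a+1) = 19.91/5.5 ≈ 3.620.

σ̂²_MAP = 3.620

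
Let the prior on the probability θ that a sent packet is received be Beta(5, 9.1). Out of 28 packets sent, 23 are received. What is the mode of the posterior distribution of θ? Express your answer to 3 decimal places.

Prior: Beta(5, 9.1).
Data: 23 successes in 28 trials. The binomial likelihood contributes θ^23(1−θ)^5, so the posterior is Beta(5+23, 9.1+5) = Beta(28, 14.1).
For Beta(a, b) with a, b > 1 the mode is (a−1)/(a+b−2) = 27/40.1 ≈ 0.673.

θ̂_MAP = 0.673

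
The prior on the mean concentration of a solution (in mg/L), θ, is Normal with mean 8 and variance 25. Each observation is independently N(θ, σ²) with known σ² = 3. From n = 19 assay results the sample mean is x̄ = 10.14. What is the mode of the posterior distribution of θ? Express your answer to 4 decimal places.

n = 19, x̄ = 10.14.
For a Normal prior and Normal likelihood with known variance, the posterior is Normal; its mode equals its mean, the precision-weighted average.
Prior precision 1/σ₀² = 1/25 = 0.04; data precision n/σ² = 19/3.
θ̂ = (0.04·8 + (19/3)·10.14) / (0.04 + 19/3) = 64.54/(478/75) = 9681/956 ≈ 10.1266.

θ̂_MAP = 10.1266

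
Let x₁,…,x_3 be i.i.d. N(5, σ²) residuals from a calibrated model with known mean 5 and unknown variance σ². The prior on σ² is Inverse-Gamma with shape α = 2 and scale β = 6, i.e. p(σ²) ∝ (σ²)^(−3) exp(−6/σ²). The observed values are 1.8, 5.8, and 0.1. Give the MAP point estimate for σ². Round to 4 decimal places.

Sum of squared deviations about the known mean: SS = (1.8−5)² + (5.8−5)² + (0.1−5)² = 34.89.
The Normal likelihood contributes (σ²)^(−n/2) exp(−SS/(2σ²)), so the posterior is Inverse-Gamma(α + n/2, β + SS/2) = Inverse-Gamma(3.5, 23.445).
The mode of Inverse-Gamma(a, b) is b/(a+1) = 23.445/4.5 ≈ 5.2100.

σ̂²_MAP = 5.2100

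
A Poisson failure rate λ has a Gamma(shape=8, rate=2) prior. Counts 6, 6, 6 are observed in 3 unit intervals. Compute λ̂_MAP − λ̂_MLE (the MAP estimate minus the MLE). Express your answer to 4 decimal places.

Σxᵢ = 18. Posterior is Gamma(26, 5); MAP = (26−1)/5 = 25/5 ≈ 5.00000.
MLE = x̄ = 18/3 ≈ 6.00000.
Difference = 25/5 − 18/3 = -1 ≈ -1.0000.

MAP − MLE = -1.0000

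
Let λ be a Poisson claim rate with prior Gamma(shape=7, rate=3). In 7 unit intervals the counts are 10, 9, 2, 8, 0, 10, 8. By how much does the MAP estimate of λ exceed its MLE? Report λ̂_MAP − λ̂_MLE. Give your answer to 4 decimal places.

Σxᵢ = 47. Posterior is Gamma(54, 10); MAP = (54−1)/10 = 53/10 ≈ 5.30000.
MLE = x̄ = 47/7 ≈ 6.71429.
Difference = 53/10 − 47/7 = -99/70 ≈ -1.4143.

MAP − MLE = -1.4143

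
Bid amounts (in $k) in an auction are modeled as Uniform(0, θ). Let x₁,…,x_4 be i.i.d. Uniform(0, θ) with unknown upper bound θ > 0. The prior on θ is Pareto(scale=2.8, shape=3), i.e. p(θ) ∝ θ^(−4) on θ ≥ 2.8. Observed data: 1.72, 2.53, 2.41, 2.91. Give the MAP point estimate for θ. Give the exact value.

θ̂_MAP = 2.91

The Uniform(0, θ) likelihood is θ^(−n) for θ ≥ max(xᵢ), zero otherwise. Here max(xᵢ) = 2.91.
Posterior ∝ θ^(−4) · θ^(−4) = θ^(−8) on θ ≥ max(2.8, 2.91) = 2.91.
This density is strictly decreasing in θ, so the posterior mode lies at the lower boundary of the support.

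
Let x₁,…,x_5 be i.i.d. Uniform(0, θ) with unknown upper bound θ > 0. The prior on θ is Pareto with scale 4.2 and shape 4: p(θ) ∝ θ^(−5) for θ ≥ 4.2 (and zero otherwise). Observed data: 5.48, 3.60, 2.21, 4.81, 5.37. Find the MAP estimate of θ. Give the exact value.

The Uniform(0, θ) likelihood is θ^(−n) for θ ≥ max(xᵢ), zero otherwise. Here max(xᵢ) = 5.48.
Posterior ∝ θ^(−5) · θ^(−5) = θ^(−10) on θ ≥ max(4.2, 5.48) = 5.48.
This density is strictly decreasing in θ, so the posterior mode lies at the lower boundary of the support.

θ̂_MAP = 5.48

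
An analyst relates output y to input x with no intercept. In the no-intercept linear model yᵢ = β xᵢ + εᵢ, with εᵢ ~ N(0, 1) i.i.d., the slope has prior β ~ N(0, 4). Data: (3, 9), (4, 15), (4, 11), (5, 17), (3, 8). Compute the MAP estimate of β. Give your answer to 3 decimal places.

log p(β | y) = −Σ(yᵢ − βxᵢ)²/(2·1) − β²/(2·4) + const.
Setting the derivative to zero: Σxᵢ(yᵢ − βxᵢ)/1 − β/4 = 0, so β = Σxᵢyᵢ / (Σxᵢ² + σ²/τ²).
Σxᵢyᵢ = 3·9 + 4·15 + 4·11 + 5·17 + 3·8 = 240; Σxᵢ² = 75; σ²/τ² = 0.25.
β̂_MAP = 240 / (75 + 0.25) = 240/75.25 ≈ 3.189.

β̂_MAP = 3.189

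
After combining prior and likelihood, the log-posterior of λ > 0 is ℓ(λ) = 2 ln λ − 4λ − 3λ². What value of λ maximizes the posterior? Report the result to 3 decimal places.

ℓ'(λ) = 2/λ − 4 − 6λ. Setting this to zero and multiplying by λ: 6λ² + 4λ − 2 = 0.
λ = (−4 + √(4² + 4·6·2)) / (2·6) = (−4 + √64) / 12 = (−4 + 8)/12 = 1/3.
ℓ''(λ) = −2/λ² − 6 < 0, confirming a maximum.

λ̂_MAP = 0.333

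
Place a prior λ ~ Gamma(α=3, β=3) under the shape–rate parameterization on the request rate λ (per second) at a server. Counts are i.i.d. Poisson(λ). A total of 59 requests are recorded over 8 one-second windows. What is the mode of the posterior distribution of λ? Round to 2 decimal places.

λ̂_MAP = 5.55

Σxᵢ = 59, n = 8.
Posterior ∝ λ^2e^(−3λ) · λ^59e^(−8λ) = λ^61e^(−11λ), i.e. Gamma(shape=62, rate=11).
The mode of a Gamma(a, b) with a ≥ 1 (shape–rate) is (a−1)/b = 61/11 ≈ 5.55.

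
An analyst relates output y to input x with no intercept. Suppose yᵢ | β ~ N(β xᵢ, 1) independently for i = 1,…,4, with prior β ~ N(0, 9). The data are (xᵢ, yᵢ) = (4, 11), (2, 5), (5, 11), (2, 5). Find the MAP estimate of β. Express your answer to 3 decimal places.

β̂_MAP = 2.423

log p(β | y) = −Σ(yᵢ − βxᵢ)²/(2·1) − β²/(2·9) + const.
Setting the derivative to zero: Σxᵢ(yᵢ − βxᵢ)/1 − β/9 = 0, so β = Σxᵢyᵢ / (Σxᵢ² + σ²/τ²).
Σxᵢyᵢ = 4·11 + 2·5 + 5·11 + 2·5 = 119; Σxᵢ² = 49; σ²/τ² = 1/9.
β̂_MAP = 119 / (49 + 1/9) = 119/(442/9) = 63/26 ≈ 2.423.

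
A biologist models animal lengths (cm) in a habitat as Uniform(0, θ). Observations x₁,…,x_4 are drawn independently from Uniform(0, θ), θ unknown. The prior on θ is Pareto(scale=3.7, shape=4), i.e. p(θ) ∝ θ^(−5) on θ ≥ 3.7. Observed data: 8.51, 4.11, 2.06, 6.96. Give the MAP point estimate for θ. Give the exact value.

The Uniform(0, θ) likelihood is θ^(−n) for θ ≥ max(xᵢ), zero otherwise. Here max(xᵢ) = 8.51.
Posterior ∝ θ^(−5) · θ^(−4) = θ^(−9) on θ ≥ max(3.7, 8.51) = 8.51.
This density is strictly decreasing in θ, so the posterior mode lies at the lower boundary of the support.

θ̂_MAP = 8.51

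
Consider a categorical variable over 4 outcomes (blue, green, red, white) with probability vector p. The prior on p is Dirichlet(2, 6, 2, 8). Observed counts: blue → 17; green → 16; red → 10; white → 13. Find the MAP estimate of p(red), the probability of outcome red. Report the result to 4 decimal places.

MAP estimate of p(red) = 0.1571

The posterior is Dirichlet(αᵢ + nᵢ) = Dirichlet(19, 22, 12, 21).
For a Dirichlet(a₁,…,a_K) with all aᵢ > 1, the mode has j-th component (aⱼ − 1)/(Σaᵢ − K).
Here Σaᵢ = 74 and K = 4, so p(red) = (12 − 1)/(74 − 4) = 11/70 ≈ 0.1571.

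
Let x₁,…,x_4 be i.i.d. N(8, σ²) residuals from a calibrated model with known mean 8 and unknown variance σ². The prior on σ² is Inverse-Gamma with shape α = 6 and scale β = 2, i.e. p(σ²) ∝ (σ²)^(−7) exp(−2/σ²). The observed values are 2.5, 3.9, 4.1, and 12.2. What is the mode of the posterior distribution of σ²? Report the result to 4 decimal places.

Sum of squared deviations about the known mean: SS = (2.5−8)² + (3.9−8)² + (4.1−8)² + (12.2−8)² = 79.91.
The Normal likelihood contributes (σ²)^(−n/2) exp(−SS/(2σ²)), so the posterior is Inverse-Gamma(α + n/2, β + SS/2) = Inverse-Gamma(8, 41.955).
The mode of Inverse-Gamma(a, b) is b/(a+1) = 41.955/9 ≈ 4.6617.

σ̂²_MAP = 4.6617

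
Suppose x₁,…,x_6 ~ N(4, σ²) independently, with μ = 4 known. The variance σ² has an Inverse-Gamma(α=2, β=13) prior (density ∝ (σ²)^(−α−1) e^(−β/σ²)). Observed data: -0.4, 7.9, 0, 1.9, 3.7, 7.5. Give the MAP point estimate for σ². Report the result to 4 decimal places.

Sum of squared deviations about the known mean: SS = (-0.4−4)² + (7.9−4)² + (0−4)² + (1.9−4)² + (3.7−4)² + (7.5−4)² = 67.32.
The Normal likelihood contributes (σ²)^(−n/2) exp(−SS/(2σ²)), so the posterior is Inverse-Gamma(α + n/2, β + SS/2) = Inverse-Gamma(5, 46.66).
The mode of Inverse-Gamma(a, b) is b/(a+1) = 46.66/6 ≈ 7.7767.

σ̂²_MAP = 7.7767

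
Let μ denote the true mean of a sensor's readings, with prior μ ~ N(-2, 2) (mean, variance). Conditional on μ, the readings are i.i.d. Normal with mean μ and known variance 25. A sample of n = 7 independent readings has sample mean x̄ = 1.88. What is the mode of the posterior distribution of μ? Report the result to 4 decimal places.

μ̂_MAP = -0.6072

n = 7, x̄ = 1.88.
For a Normal prior and Normal likelihood with known variance, the posterior is Normal; its mode equals its mean, the precision-weighted average.
Prior precision 1/σ₀² = 1/2 = 0.5; data precision n/σ² = 7/25 = 0.28.
μ̂ = (0.5·(-2) + 0.28·1.88) / (0.5 + 0.28) = (-0.4736)/0.78 = -592/975 ≈ -0.6072.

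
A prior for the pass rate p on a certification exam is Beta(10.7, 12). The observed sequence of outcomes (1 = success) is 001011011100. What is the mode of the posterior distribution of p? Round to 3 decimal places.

p̂_MAP = 0.480

Prior: Beta(10.7, 12).
Data: 6 successes in 12 trials (from the sequence). The binomial likelihood contributes p^6(1−p)^6, so the posterior is Beta(10.7+6, 12+6) = Beta(16.7, 18).
For Beta(a, b) with a, b > 1 the mode is (a−1)/(a+b−2) = 15.7/32.7 ≈ 0.480.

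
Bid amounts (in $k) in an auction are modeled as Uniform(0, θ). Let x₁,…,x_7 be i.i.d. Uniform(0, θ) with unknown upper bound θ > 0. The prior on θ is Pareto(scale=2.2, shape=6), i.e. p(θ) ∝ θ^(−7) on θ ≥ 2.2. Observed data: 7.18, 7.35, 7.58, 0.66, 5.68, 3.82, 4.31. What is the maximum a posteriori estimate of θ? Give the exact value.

The Uniform(0, θ) likelihood is θ^(−n) for θ ≥ max(xᵢ), zero otherwise. Here max(xᵢ) = 7.58.
Posterior ∝ θ^(−7) · θ^(−7) = θ^(−14) on θ ≥ max(2.2, 7.58) = 7.58.
This density is strictly decreasing in θ, so the posterior mode lies at the lower boundary of the support.

θ̂_MAP = 7.58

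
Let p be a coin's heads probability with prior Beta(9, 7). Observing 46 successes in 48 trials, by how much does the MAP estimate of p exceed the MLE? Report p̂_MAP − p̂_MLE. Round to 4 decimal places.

MAP − MLE = -0.0874

Posterior is Beta(55, 9); MAP = (55−1)/(64−2) = 54/62 ≈ 0.87097.
MLE ignores the prior: p̂_MLE = k/n = 46/48 ≈ 0.95833.
Difference = 54/62 − 46/48 = -65/744 ≈ -0.0874.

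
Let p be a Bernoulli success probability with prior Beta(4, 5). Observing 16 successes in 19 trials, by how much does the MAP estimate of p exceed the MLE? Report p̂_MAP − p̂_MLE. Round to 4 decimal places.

MAP − MLE = -0.1113

Posterior is Beta(20, 8); MAP = (20−1)/(28−2) = 19/26 ≈ 0.73077.
MLE ignores the prior: p̂_MLE = k/n = 16/19 ≈ 0.84211.
Difference = 19/26 − 16/19 = -55/494 ≈ -0.1113.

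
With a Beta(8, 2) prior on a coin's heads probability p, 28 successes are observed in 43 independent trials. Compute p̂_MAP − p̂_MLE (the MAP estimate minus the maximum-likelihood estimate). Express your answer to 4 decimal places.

Posterior is Beta(36, 17); MAP = (36−1)/(53−2) = 35/51 ≈ 0.68627.
MLE ignores the prior: p̂_MLE = k/n = 28/43 ≈ 0.65116.
Difference = 35/51 − 28/43 = 77/2193 ≈ 0.0351.

MAP − MLE = 0.0351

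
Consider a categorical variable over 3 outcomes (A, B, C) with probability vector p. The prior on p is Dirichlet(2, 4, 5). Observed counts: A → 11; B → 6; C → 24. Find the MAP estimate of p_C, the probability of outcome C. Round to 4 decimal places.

The posterior is Dirichlet(αᵢ + nᵢ) = Dirichlet(13, 10, 29).
For a Dirichlet(a₁,…,a_K) with all aᵢ > 1, the mode has j-th component (aⱼ − 1)/(Σaᵢ − K).
Here Σaᵢ = 52 and K = 3, so p_C = (29 − 1)/(52 − 3) = 28/49 ≈ 0.5714.

MAP estimate of p_C = 0.5714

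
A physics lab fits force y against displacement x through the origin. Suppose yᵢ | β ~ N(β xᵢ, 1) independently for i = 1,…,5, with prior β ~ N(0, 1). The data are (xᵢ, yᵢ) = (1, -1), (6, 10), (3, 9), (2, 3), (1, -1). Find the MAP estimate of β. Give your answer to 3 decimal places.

β̂_MAP = 1.750

log p(β | y) = −Σ(yᵢ − βxᵢ)²/(2·1) − β²/(2·1) + const.
Setting the derivative to zero: Σxᵢ(yᵢ − βxᵢ)/1 − β/1 = 0, so β = Σxᵢyᵢ / (Σxᵢ² + σ²/τ²).
Σxᵢyᵢ = 1·(-1) + 6·10 + 3·9 + 2·3 + 1·(-1) = 91; Σxᵢ² = 51; σ²/τ² = 1.
β̂_MAP = 91 / (51 + 1) = 91/52 ≈ 1.750.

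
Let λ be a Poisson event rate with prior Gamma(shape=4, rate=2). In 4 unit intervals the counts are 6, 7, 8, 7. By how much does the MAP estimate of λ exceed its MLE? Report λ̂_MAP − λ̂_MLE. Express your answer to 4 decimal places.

MAP − MLE = -1.8333

Σxᵢ = 28. Posterior is Gamma(32, 6); MAP = (32−1)/6 = 31/6 ≈ 5.16667.
MLE = x̄ = 28/4 ≈ 7.00000.
Difference = 31/6 − 28/4 = -11/6 ≈ -1.8333.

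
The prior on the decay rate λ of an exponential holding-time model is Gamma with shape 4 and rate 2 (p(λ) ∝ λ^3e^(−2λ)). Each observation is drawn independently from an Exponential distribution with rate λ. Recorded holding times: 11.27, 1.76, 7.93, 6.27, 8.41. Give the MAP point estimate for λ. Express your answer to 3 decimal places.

λ̂_MAP = 0.213

The Exponential(rate=λ) likelihood is ∝ λ^n e^(−λΣtᵢ). Here n = 5 and Σtᵢ = 11.27 + 1.76 + 7.93 + 6.27 + 8.41 = 35.64.
Posterior ∝ λ^3e^(−2λ) · λ^5e^(−35.64λ) = λ^8e^(−37.64λ), i.e. Gamma(9, 37.64).
Mode = (a−1)/b = 8/37.64 ≈ 0.213.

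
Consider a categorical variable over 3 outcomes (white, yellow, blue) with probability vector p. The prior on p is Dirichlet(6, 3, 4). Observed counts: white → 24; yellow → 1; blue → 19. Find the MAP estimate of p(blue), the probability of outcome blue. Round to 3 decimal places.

MAP estimate of p(blue) = 0.407

The posterior is Dirichlet(αᵢ + nᵢ) = Dirichlet(30, 4, 23).
For a Dirichlet(a₁,…,a_K) with all aᵢ > 1, the mode has j-th component (aⱼ − 1)/(Σaᵢ − K).
Here Σaᵢ = 57 and K = 3, so p(blue) = (23 − 1)/(57 − 3) = 22/54 ≈ 0.407.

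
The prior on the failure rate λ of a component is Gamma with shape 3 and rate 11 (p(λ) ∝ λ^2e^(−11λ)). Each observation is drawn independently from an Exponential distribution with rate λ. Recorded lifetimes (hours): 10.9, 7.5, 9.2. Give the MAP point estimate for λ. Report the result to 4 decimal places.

The Exponential(rate=λ) likelihood is ∝ λ^n e^(−λΣtᵢ). Here n = 3 and Σtᵢ = 10.9 + 7.5 + 9.2 = 27.6.
Posterior ∝ λ^2e^(−11λ) · λ^3e^(−27.6λ) = λ^5e^(−38.6λ), i.e. Gamma(6, 38.6).
Mode = (a−1)/b = 5/38.6 ≈ 0.1295.

λ̂_MAP = 0.1295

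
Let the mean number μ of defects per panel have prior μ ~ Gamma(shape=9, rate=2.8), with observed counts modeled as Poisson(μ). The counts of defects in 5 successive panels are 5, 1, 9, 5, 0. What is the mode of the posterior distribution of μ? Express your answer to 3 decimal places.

Σxᵢ = 5+1+9+5+0 = 20, with n = 5.
Posterior ∝ μ^8e^(−2.8μ) · μ^20e^(−5μ) = μ^28e^(−7.8μ), i.e. Gamma(shape=29, rate=7.8).
The mode of a Gamma(a, b) with a ≥ 1 (shape–rate) is (a−1)/b = 28/7.8 ≈ 3.590.

μ̂_MAP = 3.590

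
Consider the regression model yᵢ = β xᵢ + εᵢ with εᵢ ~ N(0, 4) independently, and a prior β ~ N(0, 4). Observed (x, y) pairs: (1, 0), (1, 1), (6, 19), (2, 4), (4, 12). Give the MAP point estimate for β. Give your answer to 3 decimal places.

β̂_MAP = 2.898

log p(β | y) = −Σ(yᵢ − βxᵢ)²/(2·4) − β²/(2·4) + const.
Setting the derivative to zero: Σxᵢ(yᵢ − βxᵢ)/4 − β/4 = 0, so β = Σxᵢyᵢ / (Σxᵢ² + σ²/τ²).
Σxᵢyᵢ = 1·0 + 1·1 + 6·19 + 2·4 + 4·12 = 171; Σxᵢ² = 58; σ²/τ² = 1.
β̂_MAP = 171 / (58 + 1) = 171/59 ≈ 2.898.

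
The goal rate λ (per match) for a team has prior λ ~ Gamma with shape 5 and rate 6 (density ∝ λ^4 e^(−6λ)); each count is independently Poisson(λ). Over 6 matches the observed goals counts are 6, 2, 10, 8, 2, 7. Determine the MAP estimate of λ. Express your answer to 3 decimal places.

Σxᵢ = 6+2+10+8+2+7 = 35, with n = 6.
Posterior ∝ λ^4e^(−6λ) · λ^35e^(−6λ) = λ^39e^(−12λ), i.e. Gamma(shape=40, rate=12).
The mode of a Gamma(a, b) with a ≥ 1 (shape–rate) is (a−1)/b = 39/12 ≈ 3.250.

λ̂_MAP = 3.250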